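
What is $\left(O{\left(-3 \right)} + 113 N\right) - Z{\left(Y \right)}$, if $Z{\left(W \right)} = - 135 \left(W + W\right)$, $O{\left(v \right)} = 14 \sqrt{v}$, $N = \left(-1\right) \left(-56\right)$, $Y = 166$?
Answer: $51148 + 14 i \sqrt{3} \approx 51148.0 + 24.249 i$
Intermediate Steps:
$N = 56$
$Z{\left(W \right)} = - 270 W$ ($Z{\left(W \right)} = - 135 \cdot 2 W = - 270 W$)
$\left(O{\left(-3 \right)} + 113 N\right) - Z{\left(Y \right)} = \left(14 \sqrt{-3} + 113 \cdot 56\right) - \left(-270\right) 166 = \left(14 i \sqrt{3} + 6328\right) - -44820 = \left(14 i \sqrt{3} + 6328\right) + 44820 = \left(6328 + 14 i \sqrt{3}\right) + 44820 = 51148 + 14 i \sqrt{3}$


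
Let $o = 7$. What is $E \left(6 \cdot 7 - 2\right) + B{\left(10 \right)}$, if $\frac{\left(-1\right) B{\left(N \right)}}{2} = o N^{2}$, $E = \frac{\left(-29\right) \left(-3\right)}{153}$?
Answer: $- \frac{70240}{51} \approx -1377.3$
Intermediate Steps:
$E = \frac{29}{51}$ ($E = 87 \cdot \frac{1}{153} = \frac{29}{51} \approx 0.56863$)
$B{\left(N \right)} = - 14 N^{2}$ ($B{\left(N \right)} = - 2 \cdot 7 N^{2} = - 14 N^{2}$)
$E \left(6 \cdot 7 - 2\right) + B{\left(10 \right)} = \frac{29 \left(6 \cdot 7 - 2\right)}{51} - 14 \cdot 10^{2} = \frac{29 \left(42 - 2\right)}{51} - 1400 = \frac{29}{51} \cdot 40 - 1400 = \frac{1160}{51} - 1400 = - \frac{70240}{51}$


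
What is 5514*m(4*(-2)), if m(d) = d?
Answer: -44112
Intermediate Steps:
5514*m(4*(-2)) = 5514*(4*(-2)) = 5514*(-8) = -44112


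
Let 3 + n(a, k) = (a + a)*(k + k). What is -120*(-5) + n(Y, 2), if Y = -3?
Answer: 573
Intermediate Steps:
n(a, k) = -3 + 4*a*k (n(a, k) = -3 + (a + a)*(k + k) = -3 + (2*a)*(2*k) = -3 + 4*a*k)
-120*(-5) + n(Y, 2) = -120*(-5) + (-3 + 4*(-3)*2) = 600 + (-3 - 24) = 600 - 27 = 573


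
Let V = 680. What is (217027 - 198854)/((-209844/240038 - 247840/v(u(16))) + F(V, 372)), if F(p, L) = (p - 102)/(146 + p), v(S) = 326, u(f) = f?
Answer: -146829826815553/6143857109325 ≈ -23.899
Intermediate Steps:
F(p, L) = (-102 + p)/(146 + p)
(217027 - 198854)/((-209844/240038 - 247840/v(u(16))) + F(V, 372)) = (217027 - 198854)/((-209844/240038 - 247840/326) + (-102 + 680)/(146 + 680)) = 18173/((-209844*1/240038 - 247840*1/326) + 578/826) = 18173/((-104922/120019 - 123920/163) + (1/826)*578) = 18173/(-14889856766/19563097 + 289/413) = 18173/(-6143857109325/8079559061) = 18173*(-8079559061/6143857109325) = -146829826815553/6143857109325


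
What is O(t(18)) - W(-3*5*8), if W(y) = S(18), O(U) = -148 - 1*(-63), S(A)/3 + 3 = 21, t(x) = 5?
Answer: -139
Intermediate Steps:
S(A) = 54 (S(A) = -9 + 3*21 = -9 + 63 = 54)
O(U) = -85 (O(U) = -148 + 63 = -85)
W(y) = 54
O(t(18)) - W(-3*5*8) = -85 - 1*54 = -85 - 54 = -139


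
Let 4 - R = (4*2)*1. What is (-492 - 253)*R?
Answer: 2980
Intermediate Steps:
R = -4 (R = 4 - 4*2 = 4 - 8 = -4)
(-492 - 253)*R = (-492 - 253)*(-4) = -745*(-4) = 2980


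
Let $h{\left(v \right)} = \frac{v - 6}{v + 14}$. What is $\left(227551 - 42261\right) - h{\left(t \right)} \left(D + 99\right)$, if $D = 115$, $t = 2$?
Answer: $\frac{370687}{2} \approx 1.8534 \cdot 10^{5}$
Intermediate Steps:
$h{\left(v \right)} = \frac{-6 + v}{14 + v}$
$\left(227551 - 42261\right) - h{\left(t \right)} \left(D + 99\right) = \left(227551 - 42261\right) - \frac{-6 + 2}{14 + 2} \left(115 + 99\right) = \left(227551 - 42261\right) - \frac{1}{16} \left(-4\right) 214 = 185290 - \frac{1}{16} \left(-4\right) 214 = 185290 - \left(- \frac{1}{4}\right) 214 = 185290 - - \frac{107}{2} = 185290 + \frac{107}{2} = \frac{370687}{2}$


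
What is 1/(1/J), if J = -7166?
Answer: -7166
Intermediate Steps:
1/(1/J) = 1/(1/(-7166)) = 1/(-1/7166) = -7166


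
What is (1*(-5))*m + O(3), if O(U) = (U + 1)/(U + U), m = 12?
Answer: -178/3 ≈ -59.333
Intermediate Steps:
O(U) = (1 + U)/(2*U) (O(U) = (1 + U)/((2*U)) = (1 + U)*(1/(2*U)) = (1 + U)/(2*U))
(1*(-5))*m + O(3) = (1*(-5))*12 + (1/2)*(1 + 3)/3 = -5*12 + (1/2)*(1/3)*4 = -60 + 2/3 = -178/3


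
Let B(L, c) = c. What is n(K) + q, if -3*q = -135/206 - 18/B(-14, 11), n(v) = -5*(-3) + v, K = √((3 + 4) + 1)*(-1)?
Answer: 35721/2266 - 2*√2 ≈ 12.935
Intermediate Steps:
K = -2*√2 (K = √(7 + 1)*(-1) = √8*(-1) = (2*√2)*(-1) = -2*√2 ≈ -2.8284)
n(v) = 15 + v
q = 1731/2266 (q = -(-135/206 - 18/11)/3 = -⅓*(-5193/2266) = 1731/2266 ≈ 0.76390)
n(K) + q = (15 - 2*√2) + 1731/2266 = 35721/2266 - 2*√2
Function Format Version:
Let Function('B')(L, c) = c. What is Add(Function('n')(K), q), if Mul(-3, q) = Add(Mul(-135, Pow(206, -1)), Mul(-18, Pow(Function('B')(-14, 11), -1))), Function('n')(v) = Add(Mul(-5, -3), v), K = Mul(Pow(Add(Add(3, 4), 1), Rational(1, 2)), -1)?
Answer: Add(Rational(35721, 2266), Mul(-2, Pow(2, Rational(1, 2)))) ≈ 12.935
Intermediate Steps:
K = Mul(-2, Pow(2, Rational(1, 2))) (K = Mul(Pow(Add(7, 1), Rational(1, 2)), -1) = Mul(Pow(8, Rational(1, 2)), -1) = Mul(Mul(2, Pow(2, Rational(1, 2))), -1) = Mul(-2, Pow(2, Rational(1, 2))) ≈ -2.8284)
Function('n')(v) = Add(15, v)
q = Rational(1731, 2266) (q = Mul(Rational(-1, 3), Add(Mul(-135, Pow(206, -1)), Mul(-18, Pow(11, -1)))) = Mul(Rational(-1, 3), Add(Mul(-135, Rational(1, 206)), Mul(-18, Rational(1, 11)))) = Mul(Rational(-1, 3), Add(Rational(-135, 206), Rational(-18, 11))) = Mul(Rational(-1, 3), Rational(-5193, 2266)) = Rational(1731, 2266) ≈ 0.76390)
Add(Function('n')(K), q) = Add(Add(15, Mul(-2, Pow(2, Rational(1, 2)))), Rational(1731, 2266)) = Add(Rational(35721, 2266), Mul(-2, Pow(2, Rational(1, 2))))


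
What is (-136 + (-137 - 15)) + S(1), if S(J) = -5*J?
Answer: -293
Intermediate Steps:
(-136 + (-137 - 15)) + S(1) = (-136 + (-137 - 15)) - 5*1 = (-136 - 152) - 5 = -288 - 5 = -293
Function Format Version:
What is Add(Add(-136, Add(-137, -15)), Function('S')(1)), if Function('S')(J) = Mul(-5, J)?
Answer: -293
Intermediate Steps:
Add(Add(-136, Add(-137, -15)), Function('S')(1)) = Add(Add(-136, Add(-137, -15)), Mul(-5, 1)) = Add(Add(-136, -152), -5) = Add(-288, -5) = -293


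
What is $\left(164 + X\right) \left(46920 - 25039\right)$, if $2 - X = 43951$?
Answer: $-958059585$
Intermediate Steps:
$X = -43949$ ($X = 2 - 43951 = -43949$)
$\left(164 + X\right) \left(46920 - 25039\right) = \left(164 - 43949\right) \left(46920 - 25039\right) = - 43785 \left(46920 - 25039\right) = \left(-43785\right) 21881 = -958059585$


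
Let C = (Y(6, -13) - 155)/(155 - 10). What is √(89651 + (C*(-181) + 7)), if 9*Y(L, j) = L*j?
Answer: √17004193935/435 ≈ 299.77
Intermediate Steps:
Y(L, j) = L*j/9 (Y(L, j) = (L*j)/9 = L*j/9)
C = -491/435 (C = ((⅑)*6*(-13) - 155)/(155 - 10) = (-26/3 - 155)/145 = -491/3*1/145 = -491/435 ≈ -1.1287)
√(89651 + (C*(-181) + 7)) = √(89651 + (-491/435*(-181) + 7)) = √(89651 + (88871/435 + 7)) = √(89651 + 91916/435) = √(39090101/435) = √17004193935/435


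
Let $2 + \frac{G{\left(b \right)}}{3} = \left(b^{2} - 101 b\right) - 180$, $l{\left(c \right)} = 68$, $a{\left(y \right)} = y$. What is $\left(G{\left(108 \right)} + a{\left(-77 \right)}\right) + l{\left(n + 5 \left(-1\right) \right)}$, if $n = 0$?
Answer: $1713$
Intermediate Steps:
$G{\left(b \right)} = -546 - 303 b + 3 b^{2}$ ($G{\left(b \right)} = -6 + 3 \left(\left(b^{2} - 101 b\right) - 180\right) = -6 + 3 \left(-180 + b^{2} - 101 b\right) = -6 - \left(540 - 3 b^{2} + 303 b\right) = -546 - 303 b + 3 b^{2}$)
$\left(G{\left(108 \right)} + a{\left(-77 \right)}\right) + l{\left(n + 5 \left(-1\right) \right)} = \left(\left(-546 - 32724 + 3 \cdot 108^{2}\right) - 77\right) + 68 = \left(\left(-546 - 32724 + 3 \cdot 11664\right) - 77\right) + 68 = \left(\left(-546 - 32724 + 34992\right) - 77\right) + 68 = \left(1722 - 77\right) + 68 = 1645 + 68 = 1713$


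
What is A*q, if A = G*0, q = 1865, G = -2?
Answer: 0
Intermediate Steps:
A = 0 (A = -2*0 = 0)
A*q = 0*1865 = 0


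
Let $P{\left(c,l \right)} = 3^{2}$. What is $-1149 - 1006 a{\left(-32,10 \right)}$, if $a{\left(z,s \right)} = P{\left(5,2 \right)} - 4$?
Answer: $-6179$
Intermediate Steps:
$P{\left(c,l \right)} = 9$
$a{\left(z,s \right)} = 5$ ($a{\left(z,s \right)} = 9 - 4 = 5$)
$-1149 - 1006 a{\left(-32,10 \right)} = -1149 - 5030 = -6179$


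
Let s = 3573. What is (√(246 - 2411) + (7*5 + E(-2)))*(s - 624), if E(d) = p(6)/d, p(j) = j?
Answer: 94368 + 2949*I*√2165 ≈ 94368.0 + 1.3722e+5*I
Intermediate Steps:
E(d) = 6/d
(√(246 - 2411) + (7*5 + E(-2)))*(s - 624) = (√(246 - 2411) + (7*5 + 6/(-2)))*(3573 - 624) = (√(-2165) + (35 + 6*(-½)))*2949 = (I*√2165 + (35 - 3))*2949 = (I*√2165 + 32)*2949 = (32 + I*√2165)*2949 = 94368 + 2949*I*√2165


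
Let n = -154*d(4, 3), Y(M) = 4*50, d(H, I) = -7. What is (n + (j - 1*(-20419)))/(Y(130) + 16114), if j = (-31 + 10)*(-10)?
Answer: 21707/16314 ≈ 1.3306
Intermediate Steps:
Y(M) = 200
n = 1078 (n = -154*(-7) = 1078)
j = 210 (j = -21*(-10) = 210)
(n + (j - 1*(-20419)))/(Y(130) + 16114) = (1078 + (210 - 1*(-20419)))/(200 + 16114) = (1078 + (210 + 20419))/16314 = (1078 + 20629)*(1/16314) = 21707*(1/16314) = 21707/16314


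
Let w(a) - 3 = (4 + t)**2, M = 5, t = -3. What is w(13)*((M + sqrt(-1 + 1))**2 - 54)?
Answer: -116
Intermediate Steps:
w(a) = 4 (w(a) = 3 + (4 - 3)**2 = 3 + 1**2 = 3 + 1 = 4)
w(13)*((M + sqrt(-1 + 1))**2 - 54) = 4*((5 + sqrt(-1 + 1))**2 - 54) = 4*((5 + sqrt(0))**2 - 54) = 4*((5 + 0)**2 - 54) = 4*(5**2 - 54) = 4*(25 - 54) = 4*(-29) = -116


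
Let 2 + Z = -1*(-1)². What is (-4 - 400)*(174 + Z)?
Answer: -69084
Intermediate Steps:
Z = -3 (Z = -2 - 1*(-1)² = -2 - 1*1 = -2 - 1 = -3)
(-4 - 400)*(174 + Z) = (-4 - 400)*(174 - 3) = -404*171 = -69084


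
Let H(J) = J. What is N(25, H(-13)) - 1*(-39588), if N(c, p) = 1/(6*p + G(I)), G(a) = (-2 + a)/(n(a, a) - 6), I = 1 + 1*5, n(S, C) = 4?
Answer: 3167039/80 ≈ 39588.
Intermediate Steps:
I = 6 (I = 1 + 5 = 6)
G(a) = 1 - a/2 (G(a) = (-2 + a)/(4 - 6) = (-2 + a)/(-2) = (-2 + a)*(-½) = 1 - a/2)
N(c, p) = 1/(-2 + 6*p) (N(c, p) = 1/(6*p + (1 - ½*6)) = 1/(6*p + (1 - 3)) = 1/(6*p - 2) = 1/(-2 + 6*p))
N(25, H(-13)) - 1*(-39588) = 1/(2*(-1 + 3*(-13))) - 1*(-39588) = 1/(2*(-1 - 39)) + 39588 = (½)/(-40) + 39588 = (½)*(-1/40) + 39588 = -1/80 + 39588 = 3167039/80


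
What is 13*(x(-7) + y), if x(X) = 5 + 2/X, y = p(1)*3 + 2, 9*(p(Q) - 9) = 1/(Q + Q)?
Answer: 18499/42 ≈ 440.45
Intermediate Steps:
p(Q) = 9 + 1/(18*Q) (p(Q) = 9 + 1/(9*(Q + Q)) = 9 + 1/(9*((2*Q))) = 9 + (1/(2*Q))/9 = 9 + 1/(18*Q))
y = 175/6 (y = (9 + (1/18)/1)*3 + 2 = (9 + (1/18)*1)*3 + 2 = (9 + 1/18)*3 + 2 = (163/18)*3 + 2 = 163/6 + 2 = 175/6 ≈ 29.167)
13*(x(-7) + y) = 13*((5 + 2/(-7)) + 175/6) = 13*((5 + 2*(-⅐)) + 175/6) = 13*((5 - 2/7) + 175/6) = 13*(33/7 + 175/6) = 13*(1423/42) = 18499/42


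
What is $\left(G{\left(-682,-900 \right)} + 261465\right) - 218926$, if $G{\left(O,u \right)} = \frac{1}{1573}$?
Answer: $\frac{66913848}{1573} \approx 42539.0$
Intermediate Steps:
$G{\left(O,u \right)} = \frac{1}{1573}$
$\left(G{\left(-682,-900 \right)} + 261465\right) - 218926 = \left(\frac{1}{1573} + 261465\right) - 218926 = \frac{411284446}{1573} - 218926 = \frac{66913848}{1573}$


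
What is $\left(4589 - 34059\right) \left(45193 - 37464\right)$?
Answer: $-227773630$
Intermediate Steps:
$\left(4589 - 34059\right) \left(45193 - 37464\right) = \left(-29470\right) 7729 = -227773630$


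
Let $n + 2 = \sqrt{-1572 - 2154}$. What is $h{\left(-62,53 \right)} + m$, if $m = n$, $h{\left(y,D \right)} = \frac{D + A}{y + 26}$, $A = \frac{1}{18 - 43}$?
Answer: $- \frac{781}{225} + 9 i \sqrt{46} \approx -3.4711 + 61.041 i$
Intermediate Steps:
$A = - \frac{1}{25}$ ($A = \frac{1}{-25} = - \frac{1}{25} \approx -0.04$)
$n = -2 + 9 i \sqrt{46}$ ($n = -2 + \sqrt{-1572 - 2154} = -2 + \sqrt{-3726} = -2 + 9 i \sqrt{46} \approx -2.0 + 61.041 i$)
$h{\left(y,D \right)} = \frac{- \frac{1}{25} + D}{26 + y}$ ($h{\left(y,D \right)} = \frac{D - \frac{1}{25}}{y + 26} = \frac{- \frac{1}{25} + D}{26 + y}$)
$m = -2 + 9 i \sqrt{46} \approx -2.0 + 61.041 i$
$h{\left(-62,53 \right)} + m = \frac{- \frac{1}{25} + 53}{26 - 62} - \left(2 - 9 i \sqrt{46}\right) = \frac{1}{-36} \cdot \frac{1324}{25} - \left(2 - 9 i \sqrt{46}\right) = \left(- \frac{1}{36}\right) \frac{1324}{25} - \left(2 - 9 i \sqrt{46}\right) = - \frac{331}{225} - \left(2 - 9 i \sqrt{46}\right) = - \frac{781}{225} + 9 i \sqrt{46}$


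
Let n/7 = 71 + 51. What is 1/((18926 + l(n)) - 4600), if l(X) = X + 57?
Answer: 1/15237 ≈ 6.5630e-5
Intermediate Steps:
n = 854 (n = 7*(71 + 51) = 7*122 = 854)
l(X) = 57 + X
1/((18926 + l(n)) - 4600) = 1/((18926 + (57 + 854)) - 4600) = 1/((18926 + 911) - 4600) = 1/(19837 - 4600) = 1/15237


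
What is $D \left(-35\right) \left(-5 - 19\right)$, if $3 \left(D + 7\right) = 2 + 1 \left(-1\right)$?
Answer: $-5600$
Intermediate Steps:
$D = - \frac{20}{3}$ ($D = -7 + \frac{2 + 1 \left(-1\right)}{3} = -7 + \frac{2 - 1}{3} = -7 + \frac{1}{3} \cdot 1 = -7 + \frac{1}{3} = - \frac{20}{3} \approx -6.6667$)
$D \left(-35\right) \left(-5 - 19\right) = \left(- \frac{20}{3}\right) \left(-35\right) \left(-5 - 19\right) = \frac{700 \left(-5 - 19\right)}{3} = \frac{700}{3} \left(-24\right) = -5600$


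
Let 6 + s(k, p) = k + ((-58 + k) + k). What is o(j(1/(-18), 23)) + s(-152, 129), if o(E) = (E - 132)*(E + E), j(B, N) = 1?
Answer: -782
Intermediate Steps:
o(E) = 2*E*(-132 + E) (o(E) = (-132 + E)*(2*E) = 2*E*(-132 + E))
s(k, p) = -64 + 3*k (s(k, p) = -6 + (k + ((-58 + k) + k)) = -6 + (k + (-58 + 2*k)) = -6 + (-58 + 3*k) = -64 + 3*k)
o(j(1/(-18), 23)) + s(-152, 129) = 2*1*(-132 + 1) + (-64 + 3*(-152)) = 2*1*(-131) + (-64 - 456) = -262 - 520 = -782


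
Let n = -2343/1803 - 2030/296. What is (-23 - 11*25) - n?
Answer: -25780901/88948 ≈ -289.84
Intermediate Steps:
n = -725603/88948 (n = -2343*1/1803 - 2030*1/296 = -781/601 - 1015/148 = -725603/88948 ≈ -8.1576)
(-23 - 11*25) - n = (-23 - 11*25) - 1*(-725603/88948) = (-23 - 275) + 725603/88948 = -298 + 725603/88948 = -25780901/88948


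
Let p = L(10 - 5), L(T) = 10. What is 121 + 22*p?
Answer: 341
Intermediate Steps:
p = 10
121 + 22*p = 121 + 22*10 = 121 + 220 = 341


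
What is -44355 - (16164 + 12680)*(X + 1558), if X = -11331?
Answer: 281848057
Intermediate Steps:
-44355 - (16164 + 12680)*(X + 1558) = -44355 - (16164 + 12680)*(-11331 + 1558) = -44355 - 28844*(-9773) = -44355 - 1*(-281892412) = -44355 + 281892412 = 281848057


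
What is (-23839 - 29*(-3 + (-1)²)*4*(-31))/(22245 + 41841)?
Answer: -2821/5826 ≈ -0.48421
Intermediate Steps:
(-23839 - 29*(-3 + (-1)²)*4*(-31))/(22245 + 41841) = (-23839 - 29*(-3 + 1)*4*(-31))/64086 = (-23839 - (-58)*4*(-31))*(1/64086) = (-23839 - 29*(-8)*(-31))*(1/64086) = (-23839 + 232*(-31))*(1/64086) = (-23839 - 7192)*(1/64086) = -31031*1/64086 = -2821/5826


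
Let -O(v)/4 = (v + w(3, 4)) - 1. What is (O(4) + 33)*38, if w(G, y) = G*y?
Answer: -1026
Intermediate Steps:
O(v) = -44 - 4*v (O(v) = -4*((v + 3*4) - 1) = -4*((v + 12) - 1) = -4*((12 + v) - 1) = -4*(11 + v) = -44 - 4*v)
(O(4) + 33)*38 = ((-44 - 4*4) + 33)*38 = ((-44 - 16) + 33)*38 = (-60 + 33)*38 = -27*38 = -1026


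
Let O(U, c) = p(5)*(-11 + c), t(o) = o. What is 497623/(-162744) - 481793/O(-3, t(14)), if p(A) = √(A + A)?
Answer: -497623/162744 - 481793*√10/30 ≈ -50789.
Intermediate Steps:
p(A) = √2*√A (p(A) = √(2*A) = √2*√A)
O(U, c) = √10*(-11 + c) (O(U, c) = (√2*√5)*(-11 + c) = √10*(-11 + c))
497623/(-162744) - 481793/O(-3, t(14)) = 497623/(-162744) - 481793*√10/(10*(-11 + 14)) = 497623*(-1/162744) - 481793*√10/30 = -497623/162744 - 481793*√10/30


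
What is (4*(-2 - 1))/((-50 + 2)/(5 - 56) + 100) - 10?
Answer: -1447/143 ≈ -10.119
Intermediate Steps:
(4*(-2 - 1))/((-50 + 2)/(5 - 56) + 100) - 10 = (4*(-3))/(-48/(-51) + 100) - 10 = -12/(-48*(-1/51) + 100) - 10 = -12/(16/17 + 100) - 10 = -12/1716/17 - 10 = -12*17/1716 - 10 = -17/143 - 10 = -1447/143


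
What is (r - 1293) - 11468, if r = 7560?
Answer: -5201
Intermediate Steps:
(r - 1293) - 11468 = (7560 - 1293) - 11468 = 6267 - 11468 = -5201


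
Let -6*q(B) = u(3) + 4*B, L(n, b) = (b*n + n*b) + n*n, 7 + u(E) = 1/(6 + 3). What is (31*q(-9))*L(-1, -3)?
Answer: 41881/27 ≈ 1551.1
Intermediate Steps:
u(E) = -62/9 (u(E) = -7 + 1/(6 + 3) = -7 + 1/9 = -7 + ⅑ = -62/9)
L(n, b) = n² + 2*b*n (L(n, b) = (b*n + b*n) + n² = 2*b*n + n² = n² + 2*b*n)
q(B) = 31/27 - 2*B/3 (q(B) = -(-62/9 + 4*B)/6 = 31/27 - 2*B/3)
(31*q(-9))*L(-1, -3) = (31*(31/27 - ⅔*(-9)))*(-(-1 + 2*(-3))) = (31*(31/27 + 6))*(-(-1 - 6)) = (31*(193/27))*(-1*(-7)) = (5983/27)*7 = 41881/27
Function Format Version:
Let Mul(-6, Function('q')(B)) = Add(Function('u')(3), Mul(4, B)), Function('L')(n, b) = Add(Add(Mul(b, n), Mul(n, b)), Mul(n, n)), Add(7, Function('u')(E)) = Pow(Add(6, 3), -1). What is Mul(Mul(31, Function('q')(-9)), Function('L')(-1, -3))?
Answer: Rational(41881, 27) ≈ 1551.1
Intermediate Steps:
Function('u')(E) = Rational(-62, 9) (Function('u')(E) = Add(-7, Pow(Add(6, 3), -1)) = Add(-7, Pow(9, -1)) = Add(-7, Rational(1, 9)) = Rational(-62, 9))
Function('L')(n, b) = Add(Pow(n, 2), Mul(2, b, n)) (Function('L')(n, b) = Add(Add(Mul(b, n), Mul(b, n)), Pow(n, 2)) = Add(Mul(2, b, n), Pow(n, 2)) = Add(Pow(n, 2), Mul(2, b, n)))
Function('q')(B) = Add(Rational(31, 27), Mul(Rational(-2, 3), B)) (Function('q')(B) = Mul(Rational(-1, 6), Add(Rational(-62, 9), Mul(4, B))) = Add(Rational(31, 27), Mul(Rational(-2, 3), B)))
Mul(Mul(31, Function('q')(-9)), Function('L')(-1, -3)) = Mul(Mul(31, Add(Rational(31, 27), Mul(Rational(-2, 3), -9))), Mul(-1, Add(-1, Mul(2, -3)))) = Mul(Mul(31, Add(Rational(31, 27), 6)), Mul(-1, Add(-1, -6))) = Mul(Mul(31, Rational(193, 27)), Mul(-1, -7)) = Mul(Rational(5983, 27), 7) = Rational(41881, 27)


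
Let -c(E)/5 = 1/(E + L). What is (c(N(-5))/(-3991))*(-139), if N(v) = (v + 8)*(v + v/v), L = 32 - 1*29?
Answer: 695/35919 ≈ 0.019349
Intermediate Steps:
L = 3 (L = 32 - 29 = 3)
N(v) = (1 + v)*(8 + v) (N(v) = (8 + v)*(v + 1) = (8 + v)*(1 + v) = (1 + v)*(8 + v))
c(E) = -5/(3 + E) (c(E) = -5/(E + 3) = -5/(3 + E))
(c(N(-5))/(-3991))*(-139) = (-5/(3 + (8 + (-5)² + 9*(-5)))/(-3991))*(-139) = (-5/(3 + (8 + 25 - 45))*(-1/3991))*(-139) = (-5/(3 - 12)*(-1/3991))*(-139) = (-5/(-9)*(-1/3991))*(-139) = (-5*(-⅑)*(-1/3991))*(-139) = ((5/9)*(-1/3991))*(-139) = -5/35919*(-139) = 695/35919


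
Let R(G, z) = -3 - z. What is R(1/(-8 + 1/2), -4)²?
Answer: 1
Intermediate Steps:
R(1/(-8 + 1/2), -4)² = (-3 - 1*(-4))² = (-3 + 4)² = 1² = 1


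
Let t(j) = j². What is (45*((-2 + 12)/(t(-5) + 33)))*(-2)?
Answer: -450/29 ≈ -15.517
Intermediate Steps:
(45*((-2 + 12)/(t(-5) + 33)))*(-2) = (45*((-2 + 12)/((-5)² + 33)))*(-2) = (45*(10/(25 + 33)))*(-2) = (45*(10/58))*(-2) = (45*(10*(1/58)))*(-2) = (45*(5/29))*(-2) = (225/29)*(-2) = -450/29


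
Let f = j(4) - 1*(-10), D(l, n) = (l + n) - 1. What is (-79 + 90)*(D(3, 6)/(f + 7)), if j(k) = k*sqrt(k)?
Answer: 88/25 ≈ 3.5200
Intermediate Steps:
j(k) = k**(3/2)
D(l, n) = -1 + l + n
f = 18 (f = 4**(3/2) - 1*(-10) = 8 + 10 = 18)
(-79 + 90)*(D(3, 6)/(f + 7)) = (-79 + 90)*((-1 + 3 + 6)/(18 + 7)) = 11*(8/25) = 88/25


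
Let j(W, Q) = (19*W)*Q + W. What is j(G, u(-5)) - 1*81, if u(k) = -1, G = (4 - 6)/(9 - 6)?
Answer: -69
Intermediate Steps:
G = -⅔ (G = -2/3 = -2*⅓ = -⅔ ≈ -0.66667)
j(W, Q) = W + 19*Q*W (j(W, Q) = 19*Q*W + W = W + 19*Q*W)
j(G, u(-5)) - 1*81 = -2*(1 + 19*(-1))/3 - 1*81 = -2*(1 - 19)/3 - 81 = -⅔*(-18) - 81 = 12 - 81 = -69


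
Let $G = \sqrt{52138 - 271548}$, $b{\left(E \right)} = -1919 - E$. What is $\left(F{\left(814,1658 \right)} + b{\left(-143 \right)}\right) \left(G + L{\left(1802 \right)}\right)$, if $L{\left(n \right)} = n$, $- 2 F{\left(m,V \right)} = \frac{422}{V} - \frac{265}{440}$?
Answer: $- \frac{233449221635}{72952} - \frac{259100135 i \sqrt{219410}}{145904} \approx -3.2 \cdot 10^{6} - 8.3182 \cdot 10^{5} i$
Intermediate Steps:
$F{\left(m,V \right)} = \frac{53}{176} - \frac{211}{V}$ ($F{\left(m,V \right)} = - \frac{\frac{422}{V} - \frac{265}{440}}{2} = - \frac{\frac{422}{V} - \frac{53}{88}}{2} = - \frac{- \frac{53}{88} + \frac{422}{V}}{2} = \frac{53}{176} - \frac{211}{V}$)
$G = i \sqrt{219410}$ ($G = \sqrt{-219410} = i \sqrt{219410} \approx 468.41 i$)
$\left(F{\left(814,1658 \right)} + b{\left(-143 \right)}\right) \left(G + L{\left(1802 \right)}\right) = \left(\left(\frac{53}{176} - \frac{211}{1658}\right) - 1776\right) \left(i \sqrt{219410} + 1802\right) = \left(\left(\frac{53}{176} - \frac{211}{1658}\right) + \left(-1919 + 143\right)\right) \left(1802 + i \sqrt{219410}\right) = \left(\left(\frac{53}{176} - \frac{211}{1658}\right) - 1776\right) \left(1802 + i \sqrt{219410}\right) = \left(\frac{25369}{145904} - 1776\right) \left(1802 + i \sqrt{219410}\right) = - \frac{259100135 \left(1802 + i \sqrt{219410}\right)}{145904} = - \frac{233449221635}{72952} - \frac{259100135 i \sqrt{219410}}{145904}$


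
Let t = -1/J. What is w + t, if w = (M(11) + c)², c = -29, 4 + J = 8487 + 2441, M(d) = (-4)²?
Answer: 1846155/10924 ≈ 169.00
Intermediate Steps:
M(d) = 16
J = 10924 (J = -4 + (8487 + 2441) = -4 + 10928 = 10924)
t = -1/10924 ≈ -9.1542e-5
w = 169 (w = (16 - 29)² = (-13)² = 169)
w + t = 169 - 1/10924 = 1846155/10924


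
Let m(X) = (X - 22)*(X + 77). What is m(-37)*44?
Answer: -103840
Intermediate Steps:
m(X) = (-22 + X)*(77 + X)
m(-37)*44 = (-1694 + (-37)**2 + 55*(-37))*44 = (-1694 + 1369 - 2035)*44 = -2360*44 = -103840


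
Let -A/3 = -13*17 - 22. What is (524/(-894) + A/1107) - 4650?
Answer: -85219223/18327 ≈ -4649.9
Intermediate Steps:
A = 729 (A = -3*(-13*17 - 22) = -3*(-221 - 22) = -3*(-243) = 729)
(524/(-894) + A/1107) - 4650 = (524/(-894) + 729/1107) - 4650 = (524*(-1/894) + 729*(1/1107)) - 4650 = (-262/447 + 27/41) - 4650 = 1327/18327 - 4650 = -85219223/18327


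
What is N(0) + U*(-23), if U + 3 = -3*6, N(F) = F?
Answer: 483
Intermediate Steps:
U = -21 (U = -3 - 3*6 = -3 - 18 = -21)
N(0) + U*(-23) = 0 - 21*(-23) = 0 + 483 = 483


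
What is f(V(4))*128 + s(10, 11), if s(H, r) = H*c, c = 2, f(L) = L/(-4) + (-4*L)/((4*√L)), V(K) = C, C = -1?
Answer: 52 - 128*I ≈ 52.0 - 128.0*I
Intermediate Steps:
V(K) = -1
f(L) = -√L - L/4 (f(L) = L*(-¼) + (-4*L)*(1/(4*√L)) = -L/4 - √L = -√L - L/4)
s(H, r) = 2*H (s(H, r) = H*2 = 2*H)
f(V(4))*128 + s(10, 11) = (-√(-1) - ¼*(-1))*128 + 2*10 = (-I + ¼)*128 + 20 = (¼ - I)*128 + 20 = (32 - 128*I) + 20 = 52 - 128*I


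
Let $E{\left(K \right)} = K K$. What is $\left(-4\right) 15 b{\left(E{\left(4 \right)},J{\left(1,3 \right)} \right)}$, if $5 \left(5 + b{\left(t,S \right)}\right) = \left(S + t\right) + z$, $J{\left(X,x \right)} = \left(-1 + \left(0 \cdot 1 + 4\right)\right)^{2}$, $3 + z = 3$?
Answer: $0$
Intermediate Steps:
$z = 0$ ($z = -3 + 3 = 0$)
$E{\left(K \right)} = K^{2}$
$J{\left(X,x \right)} = 9$ ($J{\left(X,x \right)} = \left(-1 + \left(0 + 4\right)\right)^{2} = \left(-1 + 4\right)^{2} = 3^{2} = 9$)
$b{\left(t,S \right)} = -5 + \frac{S}{5} + \frac{t}{5}$ ($b{\left(t,S \right)} = -5 + \frac{\left(S + t\right) + 0}{5} = -5 + \frac{S + t}{5} = -5 + \left(\frac{S}{5} + \frac{t}{5}\right) = -5 + \frac{S}{5} + \frac{t}{5}$)
$\left(-4\right) 15 b{\left(E{\left(4 \right)},J{\left(1,3 \right)} \right)} = \left(-4\right) 15 \left(-5 + \frac{1}{5} \cdot 9 + \frac{4^{2}}{5}\right) = - 60 \left(-5 + \frac{9}{5} + \frac{1}{5} \cdot 16\right) = - 60 \left(-5 + \frac{9}{5} + \frac{16}{5}\right) = \left(-60\right) 0 = 0$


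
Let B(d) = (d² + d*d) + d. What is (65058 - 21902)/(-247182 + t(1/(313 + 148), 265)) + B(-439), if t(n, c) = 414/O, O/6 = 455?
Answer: 43300398052243/112467741 ≈ 3.8500e+5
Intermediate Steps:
O = 2730 (O = 6*455 = 2730)
t(n, c) = 69/455 (t(n, c) = 414/2730 = 414*(1/2730) = 69/455)
B(d) = d + 2*d² (B(d) = (d² + d²) + d = 2*d² + d = d + 2*d²)
(65058 - 21902)/(-247182 + t(1/(313 + 148), 265)) + B(-439) = (65058 - 21902)/(-247182 + 69/455) - 439*(1 + 2*(-439)) = 43156/(-112467741/455) - 439*(1 - 878) = 43156*(-455/112467741) - 439*(-877) = -19635980/112467741 + 385003 = 43300398052243/112467741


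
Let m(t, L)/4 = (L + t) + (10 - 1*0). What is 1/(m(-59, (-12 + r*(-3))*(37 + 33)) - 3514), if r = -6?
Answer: -1/2030 ≈ -0.00049261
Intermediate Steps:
m(t, L) = 40 + 4*L + 4*t (m(t, L) = 4*((L + t) + (10 - 1*0)) = 4*((L + t) + (10 + 0)) = 4*((L + t) + 10) = 4*(10 + L + t) = 40 + 4*L + 4*t)
1/(m(-59, (-12 + r*(-3))*(37 + 33)) - 3514) = 1/((40 + 4*((-12 - 6*(-3))*(37 + 33)) + 4*(-59)) - 3514) = 1/((40 + 4*((-12 + 18)*70) - 236) - 3514) = 1/((40 + 4*(6*70) - 236) - 3514) = 1/((40 + 4*420 - 236) - 3514) = 1/((40 + 1680 - 236) - 3514) = 1/(1484 - 3514) = 1/(-2030) = -1/2030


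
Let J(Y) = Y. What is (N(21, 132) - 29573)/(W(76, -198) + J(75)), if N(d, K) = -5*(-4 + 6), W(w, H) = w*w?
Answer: -29583/5851 ≈ -5.0561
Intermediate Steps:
W(w, H) = w²
N(d, K) = -10 (N(d, K) = -5*2 = -10)
(N(21, 132) - 29573)/(W(76, -198) + J(75)) = (-10 - 29573)/(76² + 75) = -29583/(5776 + 75) = -29583/5851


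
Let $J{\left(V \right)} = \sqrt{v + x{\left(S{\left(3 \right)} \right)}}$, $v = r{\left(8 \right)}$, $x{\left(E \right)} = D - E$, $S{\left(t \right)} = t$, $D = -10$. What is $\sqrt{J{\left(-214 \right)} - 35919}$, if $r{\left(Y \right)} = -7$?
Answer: $\sqrt{-35919 + 2 i \sqrt{5}} \approx 0.012 + 189.52 i$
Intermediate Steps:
$x{\left(E \right)} = -10 - E$
$v = -7$
$J{\left(V \right)} = 2 i \sqrt{5}$ ($J{\left(V \right)} = \sqrt{-7 - 13} = \sqrt{-20} = 2 i \sqrt{5}$)
$\sqrt{J{\left(-214 \right)} - 35919} = \sqrt{2 i \sqrt{5} - 35919} = \sqrt{-35919 + 2 i \sqrt{5}}$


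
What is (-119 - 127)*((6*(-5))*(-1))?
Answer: -7380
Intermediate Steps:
(-119 - 127)*((6*(-5))*(-1)) = -(-7380)*(-1) = -246*30 = -7380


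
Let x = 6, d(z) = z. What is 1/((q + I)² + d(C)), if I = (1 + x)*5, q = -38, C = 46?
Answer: 1/55 ≈ 0.018182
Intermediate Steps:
I = 35 (I = (1 + 6)*5 = 7*5 = 35)
1/((q + I)² + d(C)) = 1/((-38 + 35)² + 46) = 1/((-3)² + 46) = 1/(9 + 46) = 1/55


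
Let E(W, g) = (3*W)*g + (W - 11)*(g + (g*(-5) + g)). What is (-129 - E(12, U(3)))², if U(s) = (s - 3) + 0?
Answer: 16641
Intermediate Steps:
U(s) = -3 + s (U(s) = (-3 + s) + 0 = -3 + s)
E(W, g) = -3*g*(-11 + W) + 3*W*g (E(W, g) = 3*W*g + (-11 + W)*(g + (-5*g + g)) = 3*W*g + (-11 + W)*(g - 4*g) = 3*W*g + (-11 + W)*(-3*g) = 3*W*g - 3*g*(-11 + W) = -3*g*(-11 + W) + 3*W*g)
(-129 - E(12, U(3)))² = (-129 - 33*(-3 + 3))² = (-129 - 33*0)² = (-129 - 1*0)² = (-129 + 0)² = (-129)² = 16641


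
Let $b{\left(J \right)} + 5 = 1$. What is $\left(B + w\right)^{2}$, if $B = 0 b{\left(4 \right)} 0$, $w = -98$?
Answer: $9604$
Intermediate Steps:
$b{\left(J \right)} = -4$ ($b{\left(J \right)} = -5 + 1 = -4$)
$B = 0$ ($B = 0 \left(-4\right) 0 = 0 \cdot 0 = 0$)
$\left(B + w\right)^{2} = \left(0 - 98\right)^{2} = \left(-98\right)^{2} = 9604$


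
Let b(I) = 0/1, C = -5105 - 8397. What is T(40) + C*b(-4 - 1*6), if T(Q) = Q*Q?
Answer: 1600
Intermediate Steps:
T(Q) = Q²
C = -13502
b(I) = 0 (b(I) = 0*1 = 0)
T(40) + C*b(-4 - 1*6) = 40² - 13502*0 = 1600 + 0 = 1600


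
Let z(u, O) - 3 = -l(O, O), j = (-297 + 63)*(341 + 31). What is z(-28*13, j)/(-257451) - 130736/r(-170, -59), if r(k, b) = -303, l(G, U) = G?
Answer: 11210579161/26002551 ≈ 431.13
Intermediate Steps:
j = -87048 (j = -234*372 = -87048)
z(u, O) = 3 - O
z(-28*13, j)/(-257451) - 130736/r(-170, -59) = (3 - 1*(-87048))/(-257451) - 130736/(-303) = (3 + 87048)*(-1/257451) - 130736*(-1/303) = 87051*(-1/257451) + 130736/303 = -29017/85817 + 130736/303 = 11210579161/26002551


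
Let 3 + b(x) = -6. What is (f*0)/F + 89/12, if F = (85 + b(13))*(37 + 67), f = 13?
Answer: 89/12 ≈ 7.4167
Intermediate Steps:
b(x) = -9 (b(x) = -3 - 6 = -9)
F = 7904 (F = (85 - 9)*(37 + 67) = 76*104 = 7904)
(f*0)/F + 89/12 = (13*0)/7904 + 89/12 = 0*(1/7904) + 89*(1/12) = 0 + 89/12 = 89/12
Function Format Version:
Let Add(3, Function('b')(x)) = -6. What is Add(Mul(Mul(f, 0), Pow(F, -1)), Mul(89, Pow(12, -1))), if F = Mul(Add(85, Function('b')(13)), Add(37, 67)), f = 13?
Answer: Rational(89, 12) ≈ 7.4167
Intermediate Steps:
Function('b')(x) = -9 (Function('b')(x) = Add(-3, -6) = -9)
F = 7904 (F = Mul(Add(85, -9), Add(37, 67)) = Mul(76, 104) = 7904)
Add(Mul(Mul(f, 0), Pow(F, -1)), Mul(89, Pow(12, -1))) = Add(Mul(Mul(13, 0), Pow(7904, -1)), Mul(89, Pow(12, -1))) = Add(Mul(0, Rational(1, 7904)), Mul(89, Rational(1, 12))) = Add(0, Rational(89, 12)) = Rational(89, 12)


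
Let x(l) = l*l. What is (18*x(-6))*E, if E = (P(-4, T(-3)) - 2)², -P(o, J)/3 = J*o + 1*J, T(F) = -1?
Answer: 78408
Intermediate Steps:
P(o, J) = -3*J - 3*J*o (P(o, J) = -3*(J*o + 1*J) = -3*(J*o + J) = -3*(J + J*o) = -3*J - 3*J*o)
x(l) = l²
E = 121 (E = (-3*(-1)*(1 - 4) - 2)² = (-3*(-1)*(-3) - 2)² = (-9 - 2)² = (-11)² = 121)
(18*x(-6))*E = (18*(-6)²)*121 = (18*36)*121 = 648*121 = 78408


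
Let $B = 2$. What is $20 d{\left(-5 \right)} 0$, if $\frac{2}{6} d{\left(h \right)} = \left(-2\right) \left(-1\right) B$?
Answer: $0$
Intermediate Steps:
$d{\left(h \right)} = 12$ ($d{\left(h \right)} = 3 \left(-2\right) \left(-1\right) 2 = 3 \cdot 2 \cdot 2 = 3 \cdot 4 = 12$)
$20 d{\left(-5 \right)} 0 = 20 \cdot 12 \cdot 0 = 240 \cdot 0 = 0$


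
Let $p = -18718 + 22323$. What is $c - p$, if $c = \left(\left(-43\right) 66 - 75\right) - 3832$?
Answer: $-10350$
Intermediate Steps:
$c = -6745$ ($c = \left(-2838 - 75\right) - 3832 = -2913 - 3832 = -6745$)
$p = 3605$
$c - p = -6745 - 3605 = -10350$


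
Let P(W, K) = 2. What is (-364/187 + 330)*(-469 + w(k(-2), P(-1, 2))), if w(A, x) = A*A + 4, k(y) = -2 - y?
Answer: -28525890/187 ≈ -1.5254e+5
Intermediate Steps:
w(A, x) = 4 + A² (w(A, x) = A² + 4 = 4 + A²)
(-364/187 + 330)*(-469 + w(k(-2), P(-1, 2))) = (-364/187 + 330)*(-469 + (4 + (-2 - 1*(-2))²)) = (-364*1/187 + 330)*(-469 + (4 + (-2 + 2)²)) = (-364/187 + 330)*(-469 + (4 + 0²)) = 61346*(-469 + (4 + 0))/187 = 61346*(-469 + 4)/187 = (61346/187)*(-465) = -28525890/187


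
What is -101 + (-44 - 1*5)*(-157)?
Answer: 7592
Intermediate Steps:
-101 + (-44 - 1*5)*(-157) = -101 + (-44 - 5)*(-157) = -101 - 49*(-157) = -101 + 7693 = 7592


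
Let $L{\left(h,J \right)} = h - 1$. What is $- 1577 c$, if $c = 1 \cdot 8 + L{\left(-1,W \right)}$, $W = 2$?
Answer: $-9462$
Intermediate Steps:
$L{\left(h,J \right)} = -1 + h$ ($L{\left(h,J \right)} = h - 1 = -1 + h$)
$c = 6$ ($c = 1 \cdot 8 - 2 = 8 - 2 = 6$)
$- 1577 c = \left(-1577\right) 6 = -9462$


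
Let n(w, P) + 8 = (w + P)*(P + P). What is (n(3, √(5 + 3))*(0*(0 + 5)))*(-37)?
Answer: 0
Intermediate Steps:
n(w, P) = -8 + 2*P*(P + w) (n(w, P) = -8 + (w + P)*(P + P) = -8 + (P + w)*(2*P) = -8 + 2*P*(P + w))
(n(3, √(5 + 3))*(0*(0 + 5)))*(-37) = ((-8 + 2*(√(5 + 3))² + 2*√(5 + 3)*3)*(0*(0 + 5)))*(-37) = ((-8 + 2*(√8)² + 2*√8*3)*(0*5))*(-37) = ((-8 + 2*(2*√2)² + 2*(2*√2)*3)*0)*(-37) = ((-8 + 2*8 + 12*√2)*0)*(-37) = ((-8 + 16 + 12*√2)*0)*(-37) = ((8 + 12*√2)*0)*(-37) = 0*(-37) = 0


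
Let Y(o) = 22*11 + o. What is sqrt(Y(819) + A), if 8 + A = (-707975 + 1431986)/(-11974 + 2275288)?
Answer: sqrt(599525134527338)/754438 ≈ 32.455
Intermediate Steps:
Y(o) = 242 + o
A = -5794167/754438 (A = -8 + (-707975 + 1431986)/(-11974 + 2275288) = -8 + 724011/2263314 = -8 + 724011*(1/2263314) = -8 + 241337/754438 = -5794167/754438 ≈ -7.6801)
sqrt(Y(819) + A) = sqrt((242 + 819) - 5794167/754438) = sqrt(1061 - 5794167/754438) = sqrt(794664551/754438) = sqrt(599525134527338)/754438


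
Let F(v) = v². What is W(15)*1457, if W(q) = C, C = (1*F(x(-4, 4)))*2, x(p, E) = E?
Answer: 46624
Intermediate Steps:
C = 32 (C = (1*4²)*2 = (1*16)*2 = 16*2 = 32)
W(q) = 32
W(15)*1457 = 32*1457 = 46624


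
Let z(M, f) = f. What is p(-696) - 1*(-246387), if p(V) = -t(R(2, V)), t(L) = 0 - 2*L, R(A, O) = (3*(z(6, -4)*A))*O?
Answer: 279795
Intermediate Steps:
R(A, O) = -12*A*O (R(A, O) = (3*(-4*A))*O = (-12*A)*O = -12*A*O)
t(L) = -2*L
p(V) = -48*V (p(V) = -(-2)*(-12*2*V) = -(-2)*(-24*V) = -48*V)
p(-696) - 1*(-246387) = -48*(-696) - 1*(-246387) = 33408 + 246387 = 279795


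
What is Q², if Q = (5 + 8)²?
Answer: 28561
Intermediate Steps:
Q = 169 (Q = 13² = 169)
Q² = 169² = 28561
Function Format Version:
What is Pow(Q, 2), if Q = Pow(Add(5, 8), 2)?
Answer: 28561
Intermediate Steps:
Q = 169 (Q = Pow(13, 2) = 169)
Pow(Q, 2) = Pow(169, 2) = 28561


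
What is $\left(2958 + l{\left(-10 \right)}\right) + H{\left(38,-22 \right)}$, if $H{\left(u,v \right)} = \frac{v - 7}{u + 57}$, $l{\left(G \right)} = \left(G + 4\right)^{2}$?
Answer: $\frac{284401}{95} \approx 2993.7$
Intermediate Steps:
$l{\left(G \right)} = \left(4 + G\right)^{2}$
$H{\left(u,v \right)} = \frac{-7 + v}{57 + u}$
$\left(2958 + l{\left(-10 \right)}\right) + H{\left(38,-22 \right)} = \left(2958 + \left(4 - 10\right)^{2}\right) + \frac{-7 - 22}{57 + 38} = \left(2958 + \left(-6\right)^{2}\right) + \frac{1}{95} \left(-29\right) = \left(2958 + 36\right) + \frac{1}{95} \left(-29\right) = 2994 - \frac{29}{95} = \frac{284401}{95}$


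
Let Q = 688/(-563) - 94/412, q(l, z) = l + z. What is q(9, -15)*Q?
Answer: 504567/57989 ≈ 8.7011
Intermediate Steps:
Q = -168189/115978 (Q = 688*(-1/563) - 94*1/412 = -688/563 - 47/206 = -168189/115978 ≈ -1.4502)
q(9, -15)*Q = (9 - 15)*(-168189/115978) = -6*(-168189/115978) = 504567/57989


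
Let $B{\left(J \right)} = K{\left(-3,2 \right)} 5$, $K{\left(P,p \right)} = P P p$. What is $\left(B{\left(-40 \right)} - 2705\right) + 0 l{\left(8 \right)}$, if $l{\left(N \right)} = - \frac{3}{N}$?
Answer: $-2615$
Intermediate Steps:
$K{\left(P,p \right)} = p P^{2}$
$B{\left(J \right)} = 90$ ($B{\left(J \right)} = 2 \left(-3\right)^{2} \cdot 5 = 2 \cdot 9 \cdot 5 = 18 \cdot 5 = 90$)
$\left(B{\left(-40 \right)} - 2705\right) + 0 l{\left(8 \right)} = \left(90 - 2705\right) + 0 \left(- \frac{3}{8}\right) = -2615 + 0 \left(\left(-3\right) \frac{1}{8}\right) = -2615 + 0 \left(- \frac{3}{8}\right) = -2615 + 0 = -2615$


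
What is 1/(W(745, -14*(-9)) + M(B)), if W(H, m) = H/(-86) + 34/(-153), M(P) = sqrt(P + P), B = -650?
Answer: -409446/63545533 - 5990760*I*sqrt(13)/826091929 ≈ -0.0064434 - 0.026147*I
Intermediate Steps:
M(P) = sqrt(2)*sqrt(P) (M(P) = sqrt(2*P) = sqrt(2)*sqrt(P))
W(H, m) = -2/9 - H/86 (W(H, m) = H*(-1/86) + 34*(-1/153) = -H/86 - 2/9 = -2/9 - H/86)
1/(W(745, -14*(-9)) + M(B)) = 1/((-2/9 - 1/86*745) + sqrt(2)*sqrt(-650)) = 1/((-2/9 - 745/86) + sqrt(2)*(5*I*sqrt(26))) = 1/(-6877/774 + 10*I*sqrt(13))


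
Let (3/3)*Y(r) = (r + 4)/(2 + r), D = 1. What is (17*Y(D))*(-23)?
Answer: -1955/3 ≈ -651.67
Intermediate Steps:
Y(r) = (4 + r)/(2 + r) (Y(r) = (r + 4)/(2 + r) = (4 + r)/(2 + r))
(17*Y(D))*(-23) = (17*((4 + 1)/(2 + 1)))*(-23) = (17*(5/3))*(-23) = (85/3)*(-23) = -1955/3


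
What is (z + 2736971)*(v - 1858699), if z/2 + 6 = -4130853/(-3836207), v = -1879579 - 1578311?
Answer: -55821789569217036991/3836207 ≈ -1.4551e+13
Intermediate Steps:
v = -3457890
z = -37772778/3836207 (z = -12 + 2*(-4130853/(-3836207)) = -12 + 2*(-4130853*(-1/3836207)) = -12 + 2*(4130853/3836207) = -12 + 8261706/3836207 = -37772778/3836207 ≈ -9.8464)
(z + 2736971)*(v - 1858699) = (-37772778/3836207 + 2736971)*(-3457890 - 1858699) = (10499549536219/3836207)*(-5316589) = -55821789569217036991/3836207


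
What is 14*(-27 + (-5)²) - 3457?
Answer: -3485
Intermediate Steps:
14*(-27 + (-5)²) - 3457 = 14*(-27 + 25) - 3457 = 14*(-2) - 3457 = -28 - 3457 = -3485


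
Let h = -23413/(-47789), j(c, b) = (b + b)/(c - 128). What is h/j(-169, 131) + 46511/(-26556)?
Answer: -383506268207/166250093604 ≈ -2.3068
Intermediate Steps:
j(c, b) = 2*b/(-128 + c) (j(c, b) = (2*b)/(-128 + c) = 2*b/(-128 + c))
h = 23413/47789 (h = -23413*(-1/47789) = 23413/47789 ≈ 0.48992)
h/j(-169, 131) + 46511/(-26556) = 23413/(47789*((2*131/(-128 - 169)))) + 46511/(-26556) = 23413/(47789*((2*131/(-297)))) + 46511*(-1/26556) = 23413/(47789*((2*131*(-1/297)))) - 46511/26556 = 23413/(47789*(-262/297)) - 46511/26556 = (23413/47789)*(-297/262) - 46511/26556 = -6953661/12520718 - 46511/26556 = -383506268207/166250093604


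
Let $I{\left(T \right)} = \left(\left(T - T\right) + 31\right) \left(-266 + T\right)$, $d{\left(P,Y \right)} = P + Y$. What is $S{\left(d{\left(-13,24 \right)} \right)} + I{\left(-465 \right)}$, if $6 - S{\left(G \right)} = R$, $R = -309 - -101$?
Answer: $-22447$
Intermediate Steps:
$R = -208$ ($R = -309 + 101 = -208$)
$I{\left(T \right)} = -8246 + 31 T$ ($I{\left(T \right)} = \left(0 + 31\right) \left(-266 + T\right) = 31 \left(-266 + T\right) = -8246 + 31 T$)
$S{\left(G \right)} = 214$ ($S{\left(G \right)} = 6 - -208 = 6 + 208 = 214$)
$S{\left(d{\left(-13,24 \right)} \right)} + I{\left(-465 \right)} = 214 + \left(-8246 + 31 \left(-465\right)\right) = 214 - 22661 = -22447$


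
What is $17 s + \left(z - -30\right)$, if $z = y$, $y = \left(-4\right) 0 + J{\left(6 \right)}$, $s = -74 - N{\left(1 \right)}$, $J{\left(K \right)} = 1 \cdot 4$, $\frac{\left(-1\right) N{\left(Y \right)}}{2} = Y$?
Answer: $-1190$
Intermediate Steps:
$N{\left(Y \right)} = - 2 Y$
$J{\left(K \right)} = 4$
$s = -72$ ($s = -74 - \left(-2\right) 1 = -74 - -2 = -74 + 2 = -72$)
$y = 4$ ($y = \left(-4\right) 0 + 4 = 0 + 4 = 4$)
$z = 4$
$17 s + \left(z - -30\right) = 17 \left(-72\right) + \left(4 - -30\right) = -1224 + \left(4 + 30\right) = -1224 + 34 = -1190$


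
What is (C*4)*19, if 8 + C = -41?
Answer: -3724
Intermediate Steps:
C = -49 (C = -8 - 41 = -49)
(C*4)*19 = -49*4*19 = -196*19 = -3724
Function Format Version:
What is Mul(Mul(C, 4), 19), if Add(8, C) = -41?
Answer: -3724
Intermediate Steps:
C = -49 (C = Add(-8, -41) = -49)
Mul(Mul(C, 4), 19) = Mul(Mul(-49, 4), 19) = Mul(-196, 19) = -3724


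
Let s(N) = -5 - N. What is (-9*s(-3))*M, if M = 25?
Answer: 450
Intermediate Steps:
(-9*s(-3))*M = -9*(-5 - 1*(-3))*25 = -9*(-5 + 3)*25 = -9*(-2)*25 = 18*25 = 450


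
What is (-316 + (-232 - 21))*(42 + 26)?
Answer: -38692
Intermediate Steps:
(-316 + (-232 - 21))*(42 + 26) = (-316 - 253)*68 = -569*68 = -38692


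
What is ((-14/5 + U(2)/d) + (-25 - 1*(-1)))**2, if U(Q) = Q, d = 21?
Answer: 7862416/11025 ≈ 713.14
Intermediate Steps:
((-14/5 + U(2)/d) + (-25 - 1*(-1)))**2 = ((-14/5 + 2/21) + (-25 - 1*(-1)))**2 = ((-14*1/5 + 2*(1/21)) + (-25 + 1))**2 = ((-14/5 + 2/21) - 24)**2 = (-284/105 - 24)**2 = (-2804/105)**2 = 7862416/11025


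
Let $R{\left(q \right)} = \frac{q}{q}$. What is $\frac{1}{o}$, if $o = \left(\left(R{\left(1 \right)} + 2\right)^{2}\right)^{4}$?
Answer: $\frac{1}{6561} \approx 0.00015242$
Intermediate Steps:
$R{\left(q \right)} = 1$
$o = 6561$ ($o = \left(\left(1 + 2\right)^{2}\right)^{4} = \left(3^{2}\right)^{4} = 9^{4} = 6561$)
$\frac{1}{o} = \frac{1}{6561}$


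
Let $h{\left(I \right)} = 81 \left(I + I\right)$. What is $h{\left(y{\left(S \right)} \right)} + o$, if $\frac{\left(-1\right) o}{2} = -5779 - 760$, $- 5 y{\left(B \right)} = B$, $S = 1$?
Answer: $\frac{65228}{5} \approx 13046.0$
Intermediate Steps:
$y{\left(B \right)} = - \frac{B}{5}$
$h{\left(I \right)} = 162 I$ ($h{\left(I \right)} = 81 \cdot 2 I = 162 I$)
$o = 13078$ ($o = - 2 \left(-5779 - 760\right) = \left(-2\right) \left(-6539\right) = 13078$)
$h{\left(y{\left(S \right)} \right)} + o = 162 \left(\left(- \frac{1}{5}\right) 1\right) + 13078 = 162 \left(- \frac{1}{5}\right) + 13078 = - \frac{162}{5} + 13078 = \frac{65228}{5}$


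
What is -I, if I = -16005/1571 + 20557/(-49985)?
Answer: 832304972/78526435 ≈ 10.599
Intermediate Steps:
I = -832304972/78526435 (I = -16005*1/1571 + 20557*(-1/49985) = -16005/1571 - 20557/49985 = -832304972/78526435 ≈ -10.599)
-I = -1*(-832304972/78526435) = 832304972/78526435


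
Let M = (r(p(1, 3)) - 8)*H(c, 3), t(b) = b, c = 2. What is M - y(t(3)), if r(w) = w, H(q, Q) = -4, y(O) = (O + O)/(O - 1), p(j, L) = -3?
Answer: 41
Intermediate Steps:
y(O) = 2*O/(-1 + O) (y(O) = (2*O)/(-1 + O) = 2*O/(-1 + O))
M = 44 (M = (-3 - 8)*(-4) = -11*(-4) = 44)
M - y(t(3)) = 44 - 2*3/(-1 + 3) = 44 - 2*3/2 = 44 - 1*3 = 44 - 3 = 41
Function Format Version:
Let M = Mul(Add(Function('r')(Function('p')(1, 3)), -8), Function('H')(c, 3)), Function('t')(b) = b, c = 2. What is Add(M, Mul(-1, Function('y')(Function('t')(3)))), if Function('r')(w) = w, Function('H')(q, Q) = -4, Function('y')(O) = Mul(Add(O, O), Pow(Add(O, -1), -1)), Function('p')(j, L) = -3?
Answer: 41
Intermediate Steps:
Function('y')(O) = Mul(2, O, Pow(Add(-1, O), -1)) (Function('y')(O) = Mul(Mul(2, O), Pow(Add(-1, O), -1)) = Mul(2, O, Pow(Add(-1, O), -1)))
M = 44 (M = Mul(Add(-3, -8), -4) = Mul(-11, -4) = 44)
Add(M, Mul(-1, Function('y')(Function('t')(3)))) = Add(44, Mul(-1, Mul(2, 3, Pow(Add(-1, 3), -1)))) = Add(44, Mul(-1, Mul(2, 3, Pow(2, -1)))) = Add(44, Mul(-1, Mul(2, 3, Rational(1, 2)))) = Add(44, Mul(-1, 3)) = Add(44, -3) = 41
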